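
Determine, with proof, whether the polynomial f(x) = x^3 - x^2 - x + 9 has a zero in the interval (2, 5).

f has no root in that interval.

f(2) = 11 and f(5) = 104, both positive, so a sign-change argument is unavailable; we show f keeps this sign on the whole interval.
Substitute x = 2 + u, where 0 < u < 3 on the interval. Expanding, f(2 + u) = u^3 + 5u^2 + 7u + 11.
All 4 nonzero coefficients of this polynomial in u are positive; hence for u > 0 the value is a sum of positive terms (the constant 11 among them).
Therefore f(x) > 0 throughout (2, 5), and f has no zero there.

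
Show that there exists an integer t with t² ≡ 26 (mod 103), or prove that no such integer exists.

t = 52 works: 52² = 2704, and 2704 − 26 = 2678 = 26·103.

t = 52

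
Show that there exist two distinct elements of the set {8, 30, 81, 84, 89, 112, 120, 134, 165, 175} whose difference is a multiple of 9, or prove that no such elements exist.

8 mod 9 = 8 and 89 mod 9 = 8, so 89 − 8 = 81 = 9·9.

Yes: 8 and 89.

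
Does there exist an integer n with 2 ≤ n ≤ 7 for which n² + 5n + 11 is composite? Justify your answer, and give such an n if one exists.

n = 7

At n = 7: 7² + 5·7 + 11 = 95 = 5·19, which is composite.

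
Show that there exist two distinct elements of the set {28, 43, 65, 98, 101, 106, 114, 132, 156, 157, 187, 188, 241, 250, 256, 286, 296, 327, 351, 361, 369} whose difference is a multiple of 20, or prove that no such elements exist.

28 mod 20 = 8 and 188 mod 20 = 8, so 188 − 28 = 160 = 8·20.

Yes: 28 and 188.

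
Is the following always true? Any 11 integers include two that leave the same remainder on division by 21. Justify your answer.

Try 11 consecutive integers, 56, 57, …, 66. Their remainders mod 21 are 14, 15, 16, 17, 18, 19, 20, 0, 1, 2, 3 — pairwise different, as any 11 ≤ 21 consecutive integers have distinct residues.
So no two of them leave the same remainder on division by 21; the claim fails for this set.

No; for instance {56, 57, 58, 59, 60, 61, 62, 63, 64, 65, 66} is a counterexample.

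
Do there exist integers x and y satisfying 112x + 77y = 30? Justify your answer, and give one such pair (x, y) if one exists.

There are no such integers.

Any value of 112x + 77y is a multiple of gcd(112, 77) = 7.
However 30 leaves remainder 2 on division by 7.
Therefore 112x + 77y = 30 has no solution in integers.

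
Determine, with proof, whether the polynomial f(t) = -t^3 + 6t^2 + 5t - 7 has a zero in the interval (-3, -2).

No such root exists.

f(-3) = 59 and f(-2) = 15, both positive, so a sign-change argument is unavailable; we show f keeps this sign on the whole interval.
Substitute t = -2 − u, where 0 < u < 1 on the interval. Expanding, f(-2 − u) = u^3 + 12u^2 + 31u + 15.
All 4 nonzero coefficients of this polynomial in u are positive; hence for u > 0 the value is a sum of positive terms (the constant 15 among them).
So f is strictly positive on (-3, -2); no root exists in the interval.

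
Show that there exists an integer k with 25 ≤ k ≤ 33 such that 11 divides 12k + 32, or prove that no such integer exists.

There is no such integer k in that range.

For k = 25, 26, …, 33 the values of 12k + 32 modulo 11 are 2, 3, 4, 5, 6, 7, 8, 9, 10 respectively.
None is 0, so 11 never divides 12k + 32 on this range.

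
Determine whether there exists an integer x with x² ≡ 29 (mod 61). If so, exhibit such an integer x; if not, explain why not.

No, no such integer exists.

Apply Euler's criterion with the prime 61: 29 is a quadratic residue iff 29^30 ≡ 1 (mod 61), and a non-residue iff it is ≡ −1.
Squaring successively (mod 61): 29^2 = 841 ≡ 48; 29^4 ≡ 48² = 2304 ≡ 47; 29^8 ≡ 47² = 2209 ≡ 13; 29^16 ≡ 13² = 169 ≡ 47.
Since 30 = 16 + 8 + 4 + 2, 29^30 ≡ 47 · 13 · 47 · 48; multiplying out mod 61: 47·13 = 611 ≡ 1, then 1·47 = 47 ≡ 47, then 47·48 = 2256 ≡ 60. Thus 29^30 ≡ 60 ≡ −1 (mod 61).
The value −1 means 29 is a non-residue modulo 61, so x² ≡ 29 (mod 61) is impossible.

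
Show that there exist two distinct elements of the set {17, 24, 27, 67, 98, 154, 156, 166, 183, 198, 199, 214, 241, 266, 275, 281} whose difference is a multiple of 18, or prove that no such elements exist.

No such pair exists.

Residues mod 18: 17↦17, 24↦6, 27↦9, 67↦13, 98↦8, 154↦10, 156↦12, 166↦4, 183↦3, 198↦0, 199↦1, 214↦16, 241↦7, 266↦14, 275↦5, 281↦11.
These 16 residues are pairwise different, hence no difference of two elements is divisible by 18.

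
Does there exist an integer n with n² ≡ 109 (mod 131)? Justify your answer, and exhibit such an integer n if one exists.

Take n = 41. Then 41² = 1681 = 12·131 + 109, so 41² ≡ 109 (mod 131).

n = 41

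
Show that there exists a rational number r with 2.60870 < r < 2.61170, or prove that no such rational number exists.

r = 47/18

Look for a denominator N such that an integer falls strictly between N·2.60870 and N·2.61170. N = 18 works: 18·2.60870 = 46.95660 < 47 < 47.01060 = 18·2.61170.
So r = 47/18 works: it is a ratio of integers, and dividing 18·2.60870 < 47 < 18·2.61170 through by 18 gives 2.60870 < 47/18 < 2.61170.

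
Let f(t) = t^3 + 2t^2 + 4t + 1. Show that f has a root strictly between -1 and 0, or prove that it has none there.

f(-1) = -2 and f(0) = 1, which have opposite signs.
As a polynomial, f is continuous on every closed interval.
By the Intermediate Value Theorem f must vanish at some point of (-1, 0).

Yes, f has a root in the interval.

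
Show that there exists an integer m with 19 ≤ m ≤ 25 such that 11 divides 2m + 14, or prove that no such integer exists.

There is no such integer m in that range.

The values of 2m + 14 for m = 19, 20, …, 25 are 52, 54, 56, 58, 60, 62, 64; reduced mod 11 these are 8, 10, 1, 3, 5, 7, 9.
None is 0, so 11 never divides 2m + 14 on this range.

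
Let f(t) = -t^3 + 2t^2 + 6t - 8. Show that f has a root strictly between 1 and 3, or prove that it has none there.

f(1) = -1 and f(3) = 1, which have opposite signs.
f is continuous everywhere (it is a polynomial), in particular on [1, 3].
By the Intermediate Value Theorem, f takes the value 0 somewhere in the open interval.

Yes, f has a root in the interval.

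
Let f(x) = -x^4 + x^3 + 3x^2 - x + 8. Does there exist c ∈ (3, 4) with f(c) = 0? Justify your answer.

No.

The endpoint values f(3) = -22 and f(4) = -140 are both negative. Claim: f(x) < 0 for every x in (3, 4).
Shift to the endpoint 3: with x = 3 + u (0 < u < 1), one computes f(3 + u) = -u^4 - 11u^3 - 42u^2 - 64u - 22.
The nonzero coefficients here are all negative, so for u > 0 every term is negative (or zero), and the constant term -22 is strictly negative.
So f is strictly negative on (3, 4); no root exists in the interval.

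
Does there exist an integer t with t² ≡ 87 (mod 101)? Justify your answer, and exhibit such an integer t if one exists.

Take t = 17. Then 17² = 289 = 2·101 + 87, so 17² ≡ 87 (mod 101).

t = 17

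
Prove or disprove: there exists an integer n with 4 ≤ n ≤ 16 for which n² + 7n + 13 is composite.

At n = 13: 13² + 7·13 + 13 = 273 = 3·91, which is composite.

n = 13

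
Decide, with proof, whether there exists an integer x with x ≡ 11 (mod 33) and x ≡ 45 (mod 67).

Since 33 and 67 share no common factor, CRT says the pair of congruences has a solution (unique mod 2211).
Any solution of the first congruence is x = 11 + 33t; substituting into the second, 33t ≡ 45 − 11 ≡ 34 (mod 67).
Invert 33 mod 67 by the Euclidean algorithm: 67 = 2·33 + 1, 33 = 33·1 + 0; back-substituting, 1 = 67 − 2·33. Hence 33·(-2) ≡ 1, so 33⁻¹ ≡ -2 ≡ 65 (mod 67).
Therefore t ≡ 65·34 = 2210 ≡ 66 (mod 67).
Taking t = 66 gives x = 11 + 33·66 = 2189.
Verify: 2189 = 66·33 + 11 and 2189 = 32·67 + 45. ✓

x = 2189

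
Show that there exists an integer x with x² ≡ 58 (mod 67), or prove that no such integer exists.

67 is prime, so by Euler's criterion 58 is a square mod 67 iff 58^((67−1)/2) = 58^33 ≡ 1 (mod 67).
Repeated squaring mod 67: 58^2 = 3364 ≡ 14; 58^4 ≡ 14² = 196 ≡ 62; 58^8 ≡ 62² = 3844 ≡ 25; 58^16 ≡ 25² = 625 ≡ 22; 58^32 ≡ 22² = 484 ≡ 15.
Since 33 = 32 + 1, 58^33 ≡ 15 · 58; multiplying out mod 67: 15·58 = 870 ≡ 66. Thus 58^33 ≡ 66 ≡ −1 (mod 67).
By Euler's criterion 58 is a quadratic non-residue mod 67: no x satisfies x² ≡ 58 (mod 67).

There is no such integer.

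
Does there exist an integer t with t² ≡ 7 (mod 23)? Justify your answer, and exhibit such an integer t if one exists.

There is no such integer.

23 is prime, so by Euler's criterion 7 is a square mod 23 iff 7^((23−1)/2) = 7^11 ≡ 1 (mod 23).
Squaring successively (mod 23): 7^2 = 49 ≡ 3; 7^4 ≡ 3² = 9 ≡ 9; 7^8 ≡ 9² = 81 ≡ 12.
Since 11 = 8 + 2 + 1, 7^11 ≡ 12 · 3 · 7; multiplying out mod 23: 12·3 = 36 ≡ 13, then 13·7 = 91 ≡ 22. Thus 7^11 ≡ 22 ≡ −1 (mod 23).
The value −1 means 7 is a non-residue modulo 23, so t² ≡ 7 (mod 23) is impossible.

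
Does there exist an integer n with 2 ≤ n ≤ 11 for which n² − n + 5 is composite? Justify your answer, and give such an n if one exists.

n = 9

At n = 9: 9² − 9 + 5 = 77 = 7·11, which is composite.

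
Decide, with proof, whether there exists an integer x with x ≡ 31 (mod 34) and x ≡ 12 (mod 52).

No such integer exists.

Reduce both congruences modulo 2, which divides 34 and 52: they say x ≡ 31 (mod 2) and x ≡ 12 (mod 2).
However 31 ≡ 1 and 12 ≡ 0 (mod 2), and 1 ≠ 0.
Therefore no such x exists.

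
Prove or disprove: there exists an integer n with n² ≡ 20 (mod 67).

There is no such integer.

67 is prime, so by Euler's criterion 20 is a square mod 67 iff 20^((67−1)/2) = 20^33 ≡ 1 (mod 67).
Squaring successively (mod 67): 20^2 = 400 ≡ 65; 20^4 ≡ 65² = 4225 ≡ 4; 20^8 ≡ 4² = 16 ≡ 16; 20^16 ≡ 16² = 256 ≡ 55; 20^32 ≡ 55² = 3025 ≡ 10.
Since 33 = 32 + 1, 20^33 ≡ 10 · 20; multiplying out mod 67: 10·20 = 200 ≡ 66. Thus 20^33 ≡ 66 ≡ −1 (mod 67).
By Euler's criterion 20 is a quadratic non-residue mod 67: no n satisfies n² ≡ 20 (mod 67).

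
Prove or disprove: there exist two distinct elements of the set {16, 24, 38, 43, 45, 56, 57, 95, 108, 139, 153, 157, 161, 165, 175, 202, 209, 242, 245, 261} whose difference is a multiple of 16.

24 mod 16 = 8 and 56 mod 16 = 8, so 56 − 24 = 32 = 2·16.

24 and 56 are such a pair.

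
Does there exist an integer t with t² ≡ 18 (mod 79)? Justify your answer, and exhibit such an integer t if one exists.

t = 27 works: 27² = 729, and 729 − 18 = 711 = 9·79.

t = 27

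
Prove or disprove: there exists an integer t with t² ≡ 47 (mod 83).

Apply Euler's criterion with the prime 83: 47 is a quadratic residue iff 47^41 ≡ 1 (mod 83), and a non-residue iff it is ≡ −1.
Squaring successively (mod 83): 47^2 = 2209 ≡ 51; 47^4 ≡ 51² = 2601 ≡ 28; 47^8 ≡ 28² = 784 ≡ 37; 47^16 ≡ 37² = 1369 ≡ 41; 47^32 ≡ 41² = 1681 ≡ 21.
Since 41 = 32 + 8 + 1, 47^41 ≡ 21 · 37 · 47; multiplying out mod 83: 21·37 = 777 ≡ 30, then 30·47 = 1410 ≡ 82. Thus 47^41 ≡ 82 ≡ −1 (mod 83).
The value −1 means 47 is a non-residue modulo 83, so t² ≡ 47 (mod 83) is impossible.

There is no such integer.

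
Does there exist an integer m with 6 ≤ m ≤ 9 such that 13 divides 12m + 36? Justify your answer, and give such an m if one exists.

The values of 12m + 36 for m = 6, 7, 8, 9 are 108, 120, 132, 144; reduced mod 13 these are 4, 3, 2, 1.
Since 0 is absent from this list, 13 ∤ 12m + 36 for every m with 6 ≤ m ≤ 9.

There is no such integer m in that range.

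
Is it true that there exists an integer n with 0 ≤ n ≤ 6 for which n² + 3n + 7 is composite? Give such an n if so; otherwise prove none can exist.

n = 3

At n = 3: 3² + 3·3 + 7 = 25 = 5·5, which is composite.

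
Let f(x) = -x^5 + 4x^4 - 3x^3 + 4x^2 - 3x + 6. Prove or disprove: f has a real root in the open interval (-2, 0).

f(-2) = 148 and f(0) = 6, both positive, so a sign-change argument is unavailable; we show f keeps this sign on the whole interval.
Substitute x = −u, where 0 < u < 2 on the interval. Expanding, f(−u) = u^5 + 4u^4 + 3u^3 + 4u^2 + 3u + 6.
The nonzero coefficients here are all positive, so for u > 0 every term is positive (or zero), and the constant term 6 is strictly positive.
So f is strictly positive on (-2, 0); no root exists in the interval.

No such root exists.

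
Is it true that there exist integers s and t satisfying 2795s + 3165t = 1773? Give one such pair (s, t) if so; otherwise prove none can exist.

Both 2795 and 3165 are divisible by gcd(2795, 3165) = 5, hence so is any combination 2795s + 3165t.
However 1773 leaves remainder 3 on division by 5.
So the equation is unsolvable over ℤ.

No, no such integers exist.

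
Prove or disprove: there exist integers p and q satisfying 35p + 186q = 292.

p = 104, q = -18

Since gcd(35, 186) = 1, every integer is an integer combination of 35 and 186.
Euclidean algorithm: 186 = 5·35 + 11, 35 = 3·11 + 2, 11 = 5·2 + 1, 2 = 2·1 + 0.
Working back up the chain: 1 = 11 − 5·2 = 11 − 5·(35 − 3·11) = −5·35 + 16·11 = −5·35 + 16·(186 − 5·35) = 16·186 − 85·35. So 35·(-85) + 186·16 = 1.
Multiplying through by 292: p = (-85)·292 = -24820, q = 16·292 = 4672 is a solution.
Adding 134·186 to p and subtracting 134·35 from q gives the tidier solution (104, -18).
Check: 35·104 + 186·(-18) = 3640 − 3348 = 292. ✓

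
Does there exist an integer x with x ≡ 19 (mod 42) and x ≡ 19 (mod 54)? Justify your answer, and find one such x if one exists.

x = 19

The moduli are not coprime: gcd(42, 54) = 6. Compatibility requires 6 ∣ (19 − 19) = 0, which holds, so solutions exist.
In fact x = 19 itself already satisfies 19 mod 54 = 19.
Verify: 19 = 0·42 + 19 and 19 = 0·54 + 19. ✓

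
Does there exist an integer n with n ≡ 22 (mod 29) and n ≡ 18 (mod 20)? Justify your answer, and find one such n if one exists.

Since 29 and 20 share no common factor, CRT says the pair of congruences has a solution (unique mod 580).
Any solution of the first congruence is n = 22 + 29t; substituting into the second, 29t ≡ 18 − 22 ≡ 16 (mod 20).
29 ≡ 9 (mod 20), so this reads 9t ≡ 16 (mod 20). Since 9·9 = 81 = 4·20 + 1, the inverse of 9 mod 20 is 9.
Multiplying by 9: t ≡ 9·16 = 144 ≡ 4 (mod 20).
Taking t = 4 gives n = 22 + 29·4 = 138.
Indeed 138 ≡ 22 (mod 29) and 138 ≡ 18 (mod 20).

n = 138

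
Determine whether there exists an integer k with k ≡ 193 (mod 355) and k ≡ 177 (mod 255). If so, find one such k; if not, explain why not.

gcd(355, 255) = 5. If k ≡ 193 (mod 355) and k ≡ 177 (mod 255), then k ≡ 193 (mod 5) and k ≡ 177 (mod 5).
These are incompatible: 193 − 177 = 16 is not divisible by 5.
Therefore no such k exists.

No, no such integer exists.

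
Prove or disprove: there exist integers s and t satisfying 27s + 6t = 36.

gcd(27, 6) = 3, and 3 divides 36, so integer solutions exist.
Dividing through by 3 reduces the equation to 9s + 2t = 12.
Run the Euclidean algorithm on 9 and 2: 9 = 4·2 + 1, 2 = 2·1 + 0.
Unwinding: 1 = 9 − 4·2, i.e. 9·1 + 2·(-4) = 1.
Times 12: 9·12 + 2·(-48) = 12, so (12, -48) solves it.
Subtracting 6·2 from s and adding 6·9 to t gives the tidier solution (0, 6).
Indeed 27·0 + 6·6 = 0 + 36 = 36.

s = 0, t = 6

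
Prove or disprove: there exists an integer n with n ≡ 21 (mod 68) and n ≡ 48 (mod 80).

No such integer exists.

Both moduli are multiples of 4 = gcd(68, 80), so any solution would satisfy n ≡ 21 and n ≡ 48 modulo 4 simultaneously.
However 21 ≡ 1 and 48 ≡ 0 (mod 4), and 1 ≠ 0.
Hence the system has no solution.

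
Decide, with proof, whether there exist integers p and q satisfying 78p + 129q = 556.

No, no such integers exist.

Both 78 and 129 are divisible by gcd(78, 129) = 3, hence so is any combination 78p + 129q.
However 556 leaves remainder 1 on division by 3.
So the equation is unsolvable over ℤ.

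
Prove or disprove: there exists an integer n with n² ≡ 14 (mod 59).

59 is prime, so by Euler's criterion 14 is a square mod 59 iff 14^((59−1)/2) = 14^29 ≡ 1 (mod 59).
Repeated squaring mod 59: 14^2 = 196 ≡ 19; 14^4 ≡ 19² = 361 ≡ 7; 14^8 ≡ 7² = 49 ≡ 49; 14^16 ≡ 49² = 2401 ≡ 41.
Since 29 = 16 + 8 + 4 + 1, 14^29 ≡ 41 · 49 · 7 · 14; multiplying out mod 59: 41·49 = 2009 ≡ 3, then 3·7 = 21 ≡ 21, then 21·14 = 294 ≡ 58. Thus 14^29 ≡ 58 ≡ −1 (mod 59).
By Euler's criterion 14 is a quadratic non-residue mod 59: no n satisfies n² ≡ 14 (mod 59).

No, no such integer exists.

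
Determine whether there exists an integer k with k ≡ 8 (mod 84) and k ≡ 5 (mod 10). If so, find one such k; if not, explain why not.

No, no such integer exists.

Both moduli are multiples of 2 = gcd(84, 10), so any solution would satisfy k ≡ 8 and k ≡ 5 modulo 2 simultaneously.
But 8 mod 2 = 0 while 5 mod 2 = 1, a contradiction.
Therefore no such k exists.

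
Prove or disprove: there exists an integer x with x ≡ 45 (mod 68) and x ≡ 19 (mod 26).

Here gcd(68, 26) = 2, and both 45 and 19 leave remainder 1 mod 2, so the system is consistent.
In fact x = 45 itself already satisfies 45 mod 26 = 19.
Indeed 45 ≡ 45 (mod 68) and 45 ≡ 19 (mod 26).

x = 45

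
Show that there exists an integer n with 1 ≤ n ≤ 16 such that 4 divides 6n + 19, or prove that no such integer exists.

There is no such integer n in that range.

At n = 1, 6·1 + 19 = 25 ≡ 1 (mod 4), and each step in n adds 6 ≡ 2 (mod 4), giving residues 1, 3, 1, 3, 1, 3, 1, 3, 1, 3, 1, 3, 1, 3, 1, 3 for n = 1, 2, …, 16.
The residue 0 does not occur, so no n in [1, 16] makes 6n + 19 a multiple of 4.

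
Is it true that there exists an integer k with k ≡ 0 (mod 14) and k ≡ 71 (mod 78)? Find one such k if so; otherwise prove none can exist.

No, no such integer exists.

Reduce both congruences modulo 2, which divides 14 and 78: they say k ≡ 0 (mod 2) and k ≡ 71 (mod 2).
However 0 ≡ 0 and 71 ≡ 1 (mod 2), and 0 ≠ 1.
So no integer satisfies both congruences.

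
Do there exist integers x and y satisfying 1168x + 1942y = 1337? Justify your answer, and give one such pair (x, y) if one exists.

No such integers exist.

gcd(1168, 1942) = 2, so every integer of the form 1168x + 1942y is a multiple of 2.
But 1337 = 2·668 + 1, so 2 ∤ 1337.
So the equation is unsolvable over ℤ.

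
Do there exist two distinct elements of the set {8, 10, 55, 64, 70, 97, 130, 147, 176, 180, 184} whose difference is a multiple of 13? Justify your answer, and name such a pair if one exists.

There is no such pair.

Residues mod 13: 8↦8, 10↦10, 55↦3, 64↦12, 70↦5, 97↦6, 130↦0, 147↦4, 176↦7, 180↦11, 184↦2.
No residue repeats among the 11 elements, so no pair has difference ≡ 0 (mod 13).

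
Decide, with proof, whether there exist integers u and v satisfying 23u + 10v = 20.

Since gcd(23, 10) = 1, every integer is an integer combination of 23 and 10.
Run the Euclidean algorithm on 23 and 10: 23 = 2·10 + 3, 10 = 3·3 + 1, 3 = 3·1 + 0.
Back-substituting, 1 = 10 − 3·3 = 10 − 3·(23 − 2·10) = −3·23 + 7·10; that is, 23·(-3) + 10·7 = 1.
Times 20: 23·(-60) + 10·140 = 20, so (-60, 140) solves it.
Shifting by a multiple of (10, −23) keeps it a solution: u = -60 + 6·10 = 0, v = 140 − 6·23 = 2.
Indeed 23·0 + 10·2 = 0 + 20 = 20.

u = 0, v = 2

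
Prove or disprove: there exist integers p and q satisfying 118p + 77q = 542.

Since gcd(118, 77) = 1, every integer is an integer combination of 118 and 77.
Dividing repeatedly: 118 = 1·77 + 41, 77 = 1·41 + 36, 41 = 1·36 + 5, 36 = 7·5 + 1, 5 = 5·1 + 0.
Unwinding: 1 = 36 − 7·5 = 36 − 7·(41 − 1·36) = −7·41 + 8·36 = −7·41 + 8·(77 − 1·41) = 8·77 − 15·41 = 8·77 − 15·(118 − 1·77) = −15·118 + 23·77, i.e. 118·(-15) + 77·23 = 1.
Multiplying through by 542: p = (-15)·542 = -8130, q = 23·542 = 12466 is a solution.
Shifting by a multiple of (77, −118) keeps it a solution: p = -8130 + 106·77 = 32, q = 12466 − 106·118 = -42.
Indeed 118·32 + 77·(-42) = 3776 − 3234 = 542.

p = 32, q = -42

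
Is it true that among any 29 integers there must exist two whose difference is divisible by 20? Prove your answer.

Yes, this is always true.

Each integer lies in one of the 20 residue classes modulo 20.
With 29 integers and only 20 classes, the pigeonhole principle forces two of them, say a and b, into the same class.
Their difference a − b is then a multiple of 20.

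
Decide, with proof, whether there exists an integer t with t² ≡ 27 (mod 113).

113 is prime, so by Euler's criterion 27 is a square mod 113 iff 27^((113−1)/2) = 27^56 ≡ 1 (mod 113).
Squaring successively (mod 113): 27^2 = 729 ≡ 51; 27^4 ≡ 51² = 2601 ≡ 2; 27^8 ≡ 2² = 4 ≡ 4; 27^16 ≡ 4² = 16 ≡ 16; 27^32 ≡ 16² = 256 ≡ 30.
Since 56 = 32 + 16 + 8, 27^56 ≡ 30 · 16 · 4; multiplying out mod 113: 30·16 = 480 ≡ 28, then 28·4 = 112 ≡ 112. Thus 27^56 ≡ 112 ≡ −1 (mod 113).
By Euler's criterion 27 is a quadratic non-residue mod 113: no t satisfies t² ≡ 27 (mod 113).

No such integer exists.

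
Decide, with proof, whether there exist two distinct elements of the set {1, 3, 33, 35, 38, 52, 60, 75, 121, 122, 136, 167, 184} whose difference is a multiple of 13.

There is no such pair.

Residues mod 13: 1↦1, 3↦3, 33↦7, 35↦9, 38↦12, 52↦0, 60↦8, 75↦10, 121↦4, 122↦5, 136↦6, 167↦11, 184↦2.
These 13 residues are pairwise different, hence no difference of two elements is divisible by 13.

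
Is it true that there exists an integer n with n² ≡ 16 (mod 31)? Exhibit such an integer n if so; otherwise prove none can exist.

n = 4

Take n = 4. Then 4² = 16, and since 0 ≤ 16 < 31 this is already reduced: 4² ≡ 16 (mod 31).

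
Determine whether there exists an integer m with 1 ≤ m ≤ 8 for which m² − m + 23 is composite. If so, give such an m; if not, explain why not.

At m = 2: 2² − 2 + 23 = 25 = 5·5, which is composite.

m = 2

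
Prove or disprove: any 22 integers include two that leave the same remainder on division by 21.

There are exactly 21 possible remainders on division by 21.
Placing 22 integers into 21 classes, some class receives at least two — say a and b.
That is, a and b leave the same remainder on division by 21, as claimed.

True.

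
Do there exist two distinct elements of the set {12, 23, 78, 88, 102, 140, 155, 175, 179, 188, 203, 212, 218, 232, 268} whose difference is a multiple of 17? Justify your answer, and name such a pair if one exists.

There is no such pair.

Residues mod 17: 12↦12, 23↦6, 78↦10, 88↦3, 102↦0, 140↦4, 155↦2, 175↦5, 179↦9, 188↦1, 203↦16, 212↦8, 218↦14, 232↦11, 268↦13.
These 15 residues are pairwise different, hence no difference of two elements is divisible by 17.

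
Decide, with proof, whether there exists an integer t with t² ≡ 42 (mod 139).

t = 43

t = 43 works: 43² = 1849, and 1849 − 42 = 1807 = 13·139.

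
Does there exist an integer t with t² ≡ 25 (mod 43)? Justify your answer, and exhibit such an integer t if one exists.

t = 38

t = 38 works: 38² = 1444, and 1444 − 25 = 1419 = 33·43.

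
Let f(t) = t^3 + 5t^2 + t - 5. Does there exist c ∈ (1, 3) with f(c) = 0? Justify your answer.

The endpoint values f(1) = 2 and f(3) = 70 are both positive. Claim: f(t) > 0 for every t in (1, 3).
Shift to the endpoint 1: with t = 1 + u (0 < u < 2), one computes f(1 + u) = u^3 + 8u^2 + 14u + 2.
All 4 nonzero coefficients of this polynomial in u are positive; hence for u > 0 the value is a sum of positive terms (the constant 2 among them).
Therefore f(t) > 0 throughout (1, 3), and f has no zero there.

No such root exists.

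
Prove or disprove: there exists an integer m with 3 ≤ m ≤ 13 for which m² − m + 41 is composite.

There is no such integer m in that range.

The values for m = 3, 4, …, 13 are 47, 53, 61, 71, 83, 97, 113, 131, 151, 173, 197, and each of these is prime.
So no value in the range makes the expression composite.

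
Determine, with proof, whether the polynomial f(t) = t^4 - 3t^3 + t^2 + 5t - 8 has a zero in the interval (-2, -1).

Such a root exists.

f(-2) = 26 and f(-1) = -8, which have opposite signs.
f is continuous everywhere (it is a polynomial), in particular on [-2, -1].
By the Intermediate Value Theorem, f takes the value 0 somewhere in the open interval.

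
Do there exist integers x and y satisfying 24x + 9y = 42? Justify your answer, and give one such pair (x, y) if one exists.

Since gcd(24, 9) = 3 and 42 = 3·14, Bézout's identity guarantees a solution.
Dividing through by 3 reduces the equation to 8x + 3y = 14.
Euclidean algorithm: 8 = 2·3 + 2, 3 = 1·2 + 1, 2 = 2·1 + 0.
Back-substituting, 1 = 3 − 1·2 = 3 − (8 − 2·3) = −8 + 3·3; that is, 8·(-1) + 3·3 = 1.
Scaling by 14 gives the particular solution (x, y) = (-14, 42).
Shifting by a multiple of (3, −8) keeps it a solution: x = -14 + 5·3 = 1, y = 42 − 5·8 = 2.
Check: 24·1 + 9·2 = 24 + 18 = 42. ✓

x = 1, y = 2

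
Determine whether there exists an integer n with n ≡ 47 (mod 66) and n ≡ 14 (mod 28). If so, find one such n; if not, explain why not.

gcd(66, 28) = 2. If n ≡ 47 (mod 66) and n ≡ 14 (mod 28), then n ≡ 47 (mod 2) and n ≡ 14 (mod 2).
These are incompatible: 47 − 14 = 33 is not divisible by 2.
Therefore no such n exists.

There is no such integer.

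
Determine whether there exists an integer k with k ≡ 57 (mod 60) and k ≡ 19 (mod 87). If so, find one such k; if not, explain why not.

gcd(60, 87) = 3. If k ≡ 57 (mod 60) and k ≡ 19 (mod 87), then k ≡ 57 (mod 3) and k ≡ 19 (mod 3).
However 57 ≡ 0 and 19 ≡ 1 (mod 3), and 0 ≠ 1.
Hence the system has no solution.

No, no such integer exists.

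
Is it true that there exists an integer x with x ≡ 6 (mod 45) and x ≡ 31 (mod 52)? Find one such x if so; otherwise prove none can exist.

x = 1851

Since 45 and 52 share no common factor, CRT says the pair of congruences has a solution (unique mod 2340).
Write x = 6 + 45t and require 6 + 45t ≡ 31 (mod 52), i.e. 45t ≡ 25 (mod 52).
Invert 45 mod 52 by the Euclidean algorithm: 52 = 1·45 + 7, 45 = 6·7 + 3, 7 = 2·3 + 1, 3 = 3·1 + 0; back-substituting, 1 = 7 − 2·3 = 7 − 2·(45 − 6·7) = −2·45 + 13·7 = −2·45 + 13·(52 − 1·45) = 13·52 − 15·45. Hence 45·(-15) ≡ 1, so 45⁻¹ ≡ -15 ≡ 37 (mod 52).
Therefore t ≡ 37·25 = 925 ≡ 41 (mod 52).
With t = 41: x = 6 + 45·41 = 1851.
Indeed 1851 ≡ 6 (mod 45) and 1851 ≡ 31 (mod 52).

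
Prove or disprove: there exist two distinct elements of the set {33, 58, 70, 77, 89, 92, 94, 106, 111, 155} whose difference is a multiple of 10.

There is no such pair.

Two integers differ by a multiple of 10 exactly when they have the same residue mod 10. The residues are 33↦3, 58↦8, 70↦0, 77↦7, 89↦9, 92↦2, 94↦4, 106↦6, 111↦1, 155↦5.
All 10 residues are distinct, so no two elements differ by a multiple of 10.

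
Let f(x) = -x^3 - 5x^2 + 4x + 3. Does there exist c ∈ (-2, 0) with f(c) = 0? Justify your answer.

f(-2) = -17 and f(0) = 3, which have opposite signs.
f is continuous everywhere (it is a polynomial), in particular on [-2, 0].
The Intermediate Value Theorem then guarantees some c ∈ (-2, 0) with f(c) = 0.

Yes, such a c exists.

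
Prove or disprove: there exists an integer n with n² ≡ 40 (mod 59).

No such integer exists.

59 is prime, so by Euler's criterion 40 is a square mod 59 iff 40^((59−1)/2) = 40^29 ≡ 1 (mod 59).
Squaring successively (mod 59): 40^2 = 1600 ≡ 7; 40^4 ≡ 7² = 49 ≡ 49; 40^8 ≡ 49² = 2401 ≡ 41; 40^16 ≡ 41² = 1681 ≡ 29.
Since 29 = 16 + 8 + 4 + 1, 40^29 ≡ 29 · 41 · 49 · 40; multiplying out mod 59: 29·41 = 1189 ≡ 9, then 9·49 = 441 ≡ 28, then 28·40 = 1120 ≡ 58. Thus 40^29 ≡ 58 ≡ −1 (mod 59).
The value −1 means 40 is a non-residue modulo 59, so n² ≡ 40 (mod 59) is impossible.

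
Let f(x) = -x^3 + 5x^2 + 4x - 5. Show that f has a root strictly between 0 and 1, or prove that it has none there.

f(0) = -5 and f(1) = 3, which have opposite signs.
f is continuous everywhere (it is a polynomial), in particular on [0, 1].
By the Intermediate Value Theorem f must vanish at some point of (0, 1).

Such a root exists.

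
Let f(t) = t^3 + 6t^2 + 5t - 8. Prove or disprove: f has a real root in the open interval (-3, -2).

Yes, f has a root in the interval.

f(-3) = 4 and f(-2) = -2, which have opposite signs.
Since f is a polynomial it is continuous on [-3, -2].
By the Intermediate Value Theorem f must vanish at some point of (-3, -2).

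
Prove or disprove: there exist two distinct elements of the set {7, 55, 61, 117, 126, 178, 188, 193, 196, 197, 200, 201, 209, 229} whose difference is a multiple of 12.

7 mod 12 = 7 and 55 mod 12 = 7, so 55 − 7 = 48 = 4·12.

Yes: 7 and 55.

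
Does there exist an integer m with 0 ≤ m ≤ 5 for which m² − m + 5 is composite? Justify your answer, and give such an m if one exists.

m = 5

At m = 5: 5² − 5 + 5 = 25 = 5·5, which is composite.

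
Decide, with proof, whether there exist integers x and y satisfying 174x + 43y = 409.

x = 11, y = -35

174 and 43 are coprime, so 174x + 43y ranges over all of ℤ.
Run the Euclidean algorithm on 174 and 43: 174 = 4·43 + 2, 43 = 21·2 + 1, 2 = 2·1 + 0.
Working back up the chain: 1 = 43 − 21·2 = 43 − 21·(174 − 4·43) = −21·174 + 85·43. So 174·(-21) + 43·85 = 1.
Multiplying through by 409: x = (-21)·409 = -8589, y = 85·409 = 34765 is a solution.
The general solution is x = -8589 + 43k, y = 34765 − 174k; taking k = 200 gives the smaller pair x = 11, y = -35.
Indeed 174·11 + 43·(-35) = 1914 − 1505 = 409.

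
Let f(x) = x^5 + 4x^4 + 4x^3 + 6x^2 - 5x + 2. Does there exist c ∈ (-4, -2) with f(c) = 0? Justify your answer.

Such a root exists.

f(-4) = -138 and f(-2) = 36, which have opposite signs.
Since f is a polynomial it is continuous on [-4, -2].
The Intermediate Value Theorem then guarantees some c ∈ (-4, -2) with f(c) = 0.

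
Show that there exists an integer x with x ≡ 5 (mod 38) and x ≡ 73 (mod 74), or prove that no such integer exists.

Here gcd(38, 74) = 2, and both 5 and 73 leave remainder 1 mod 2, so the system is consistent.
Write x = 5 + 38t. Then 38t ≡ 73 − 5 ≡ 68 (mod 74); dividing through by 2 gives 19t ≡ 34 (mod 37).
To invert 19 modulo 37: 37 = 1·19 + 18, 19 = 1·18 + 1, 18 = 18·1 + 0, and unwinding, 1 = 19 − 1·18 = 19 − (37 − 1·19) = −37 + 2·19. Thus 19⁻¹ ≡ 2 (mod 37).
Therefore t ≡ 2·34 = 68 ≡ 31 (mod 37).
Then x = 5 + 38·31 = 1183.
Indeed 1183 ≡ 5 (mod 38) and 1183 ≡ 73 (mod 74).

x = 1183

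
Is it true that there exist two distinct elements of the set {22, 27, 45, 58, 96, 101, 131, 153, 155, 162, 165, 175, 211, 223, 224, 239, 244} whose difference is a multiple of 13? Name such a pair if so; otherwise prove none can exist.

Both 22 and 165 leave remainder 9 on division by 13; their difference 143 = 11·13 is a multiple of 13.

The pair (22, 165) works.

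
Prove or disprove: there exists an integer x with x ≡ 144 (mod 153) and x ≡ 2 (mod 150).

No such integer exists.

Both moduli are multiples of 3 = gcd(153, 150), so any solution would satisfy x ≡ 144 and x ≡ 2 modulo 3 simultaneously.
But 144 mod 3 = 0 while 2 mod 3 = 2, a contradiction.
So no integer satisfies both congruences.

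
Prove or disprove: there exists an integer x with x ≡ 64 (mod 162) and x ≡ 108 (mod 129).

Both moduli are multiples of 3 = gcd(162, 129), so any solution would satisfy x ≡ 64 and x ≡ 108 modulo 3 simultaneously.
But 64 mod 3 = 1 while 108 mod 3 = 0, a contradiction.
Therefore no such x exists.

No such integer exists.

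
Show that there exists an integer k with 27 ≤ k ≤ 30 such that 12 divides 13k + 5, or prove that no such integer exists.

For k = 27, 28, 29, 30 the values of 13k + 5 modulo 12 are 8, 9, 10, 11 respectively.
Since 0 is absent from this list, 12 ∤ 13k + 5 for every k with 27 ≤ k ≤ 30.

No, no such integer k in that range exists.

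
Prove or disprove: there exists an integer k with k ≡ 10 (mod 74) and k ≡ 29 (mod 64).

Reduce both congruences modulo 2, which divides 74 and 64: they say k ≡ 10 (mod 2) and k ≡ 29 (mod 2).
However 10 ≡ 0 and 29 ≡ 1 (mod 2), and 0 ≠ 1.
Hence the system has no solution.

No, no such integer exists.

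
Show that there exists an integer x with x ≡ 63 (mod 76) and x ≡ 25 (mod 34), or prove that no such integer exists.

The moduli are not coprime: gcd(76, 34) = 2. Compatibility requires 2 ∣ (25 − 63) = -38, which holds, so solutions exist.
Write x = 63 + 76t. Then 76t ≡ 25 − 63 ≡ 30 (mod 34); dividing through by 2 gives 38t ≡ 15 (mod 17).
38 ≡ 4 (mod 17), so this reads 4t ≡ 15 (mod 17). Note 4·13 = 52 ≡ 1 (mod 17) (as 52 − 1 = 3·17), so 4⁻¹ ≡ 13.
Therefore t ≡ 13·15 = 195 ≡ 8 (mod 17).
Then x = 63 + 76·8 = 671.
Verify: 671 = 8·76 + 63 and 671 = 19·34 + 25. ✓

x = 671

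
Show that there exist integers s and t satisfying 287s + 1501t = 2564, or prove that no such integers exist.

Since gcd(287, 1501) = 1, every integer is an integer combination of 287 and 1501.
Run the Euclidean algorithm on 1501 and 287: 1501 = 5·287 + 66, 287 = 4·66 + 23, 66 = 2·23 + 20, 23 = 1·20 + 3, 20 = 6·3 + 2, 3 = 1·2 + 1, 2 = 2·1 + 0.
Back-substituting, 1 = 3 − 1·2 = 3 − (20 − 6·3) = −20 + 7·3 = −20 + 7·(23 − 1·20) = 7·23 − 8·20 = 7·23 − 8·(66 − 2·23) = −8·66 + 23·23 = −8·66 + 23·(287 − 4·66) = 23·287 − 100·66 = 23·287 − 100·(1501 − 5·287) = −100·1501 + 523·287; that is, 287·523 + 1501·(-100) = 1.
Multiplying through by 2564: s = 523·2564 = 1340972, t = (-100)·2564 = -256400 is a solution.
Subtracting 893·1501 from s and adding 893·287 to t gives the tidier solution (579, -109).
Indeed 287·579 + 1501·(-109) = 166173 − 163609 = 2564.

s = 579, t = -109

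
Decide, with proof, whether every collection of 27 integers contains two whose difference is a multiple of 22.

Yes, this is always true.

Partition the integers by their residue mod 22; there are 22 classes.
Placing 27 integers into 22 classes, some class receives at least two — say a and b.
Their difference a − b is then a multiple of 22.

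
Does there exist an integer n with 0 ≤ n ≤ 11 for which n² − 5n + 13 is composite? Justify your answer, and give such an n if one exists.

n = 7

At n = 7: 7² − 5·7 + 13 = 27 = 3·9, which is composite.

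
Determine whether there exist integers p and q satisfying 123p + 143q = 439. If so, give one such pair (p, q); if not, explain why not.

p = 71, q = -58

123 and 143 are coprime, so 123p + 143q ranges over all of ℤ.
Dividing repeatedly: 143 = 1·123 + 20, 123 = 6·20 + 3, 20 = 6·3 + 2, 3 = 1·2 + 1, 2 = 2·1 + 0.
Back-substituting, 1 = 3 − 1·2 = 3 − (20 − 6·3) = −20 + 7·3 = −20 + 7·(123 − 6·20) = 7·123 − 43·20 = 7·123 − 43·(143 − 1·123) = −43·143 + 50·123; that is, 123·50 + 143·(-43) = 1.
Multiplying through by 439: p = 50·439 = 21950, q = (-43)·439 = -18877 is a solution.
The general solution is p = 21950 + 143k, q = -18877 − 123k; taking k = -153 gives the smaller pair p = 71, q = -58.
Check: 123·71 + 143·(-58) = 8733 − 8294 = 439. ✓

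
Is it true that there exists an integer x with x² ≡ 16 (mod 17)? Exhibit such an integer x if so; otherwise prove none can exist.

Take x = 13. Then 13² = 169 = 9·17 + 16, so 13² ≡ 16 (mod 17).

x = 13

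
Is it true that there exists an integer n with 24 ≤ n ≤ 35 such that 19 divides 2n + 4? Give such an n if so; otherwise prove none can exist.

No, no such integer n in that range exists.

For n = 24, 25, …, 35 the values of 2n + 4 modulo 19 are 14, 16, 18, 1, 3, 5, 7, 9, 11, 13, 15, 17 respectively.
None is 0, so 19 never divides 2n + 4 on this range.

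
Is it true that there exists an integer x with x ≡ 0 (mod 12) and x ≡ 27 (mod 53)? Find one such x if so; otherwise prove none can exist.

gcd(12, 53) = 1, so the Chinese Remainder Theorem guarantees exactly one residue class mod 636 satisfying both.
Write x = 0 + 12t and require 0 + 12t ≡ 27 (mod 53), i.e. 12t ≡ 27 (mod 53).
Since 12·31 = 372 = 7·53 + 1, the inverse of 12 mod 53 is 31.
Multiplying by 31: t ≡ 31·27 = 837 ≡ 42 (mod 53).
With t = 42: x = 0 + 12·42 = 504.
Check: 504 mod 12 = 0, 504 mod 53 = 27. ✓

x = 504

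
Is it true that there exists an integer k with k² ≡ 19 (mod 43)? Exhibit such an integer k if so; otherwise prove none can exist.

There is no such integer.

Apply Euler's criterion with the prime 43: 19 is a quadratic residue iff 19^21 ≡ 1 (mod 43), and a non-residue iff it is ≡ −1.
Repeated squaring mod 43: 19^2 = 361 ≡ 17; 19^4 ≡ 17² = 289 ≡ 31; 19^8 ≡ 31² = 961 ≡ 15; 19^16 ≡ 15² = 225 ≡ 10.
Since 21 = 16 + 4 + 1, 19^21 ≡ 10 · 31 · 19; multiplying out mod 43: 10·31 = 310 ≡ 9, then 9·19 = 171 ≡ 42. Thus 19^21 ≡ 42 ≡ −1 (mod 43).
By Euler's criterion 19 is a quadratic non-residue mod 43: no k satisfies k² ≡ 19 (mod 43).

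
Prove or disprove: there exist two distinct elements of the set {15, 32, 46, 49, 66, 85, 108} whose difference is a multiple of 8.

No such pair exists.

Two integers differ by a multiple of 8 exactly when they have the same residue mod 8. The residues are 15↦7, 32↦0, 46↦6, 49↦1, 66↦2, 85↦5, 108↦4.
These 7 residues are pairwise different, hence no difference of two elements is divisible by 8.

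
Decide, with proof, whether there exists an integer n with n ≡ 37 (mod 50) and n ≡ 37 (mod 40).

n = 37

The moduli are not coprime: gcd(50, 40) = 10. Compatibility requires 10 ∣ (37 − 37) = 0, which holds, so solutions exist.
In fact n = 37 itself already satisfies 37 mod 40 = 37.
Verify: 37 = 0·50 + 37 and 37 = 0·40 + 37. ✓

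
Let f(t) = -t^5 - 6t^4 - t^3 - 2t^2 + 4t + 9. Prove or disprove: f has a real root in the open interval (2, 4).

f has no root in that interval.

f(2) = -127 and f(4) = -2631, both negative, so a sign-change argument is unavailable; we show f keeps this sign on the whole interval.
Substitute t = 2 + u, where 0 < u < 2 on the interval. Expanding, f(2 + u) = -u^5 - 16u^4 - 89u^3 - 232u^2 - 288u - 127.
The nonzero coefficients here are all negative, so for u > 0 every term is negative (or zero), and the constant term -127 is strictly negative.
Therefore f(t) < 0 throughout (2, 4), and f has no zero there.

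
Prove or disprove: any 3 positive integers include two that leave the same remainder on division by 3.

Consider the 3 integers 2, 3, 4. They lie in distinct residue classes modulo 3, since 3 ≤ 3.
Hence this collection has no pair with equal remainders mod 3, disproving the claim.

No; for instance {2, 3, 4} is a counterexample.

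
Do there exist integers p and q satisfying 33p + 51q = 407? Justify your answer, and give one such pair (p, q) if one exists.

No such integers exist.

gcd(33, 51) = 3, so every integer of the form 33p + 51q is a multiple of 3.
But 407 is not a multiple of 3 (it leaves remainder 2).
So the equation is unsolvable over ℤ.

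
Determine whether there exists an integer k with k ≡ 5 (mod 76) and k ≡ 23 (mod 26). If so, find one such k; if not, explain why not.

k = 309

The moduli are not coprime: gcd(76, 26) = 2. Compatibility requires 2 ∣ (23 − 5) = 18, which holds, so solutions exist.
Step through k = 5, 5 + 76, 5 + 2·76, …: the values 5, 81, 157, 233, 309 reduce mod 26 to 5, 3, 1, 25, 23. The value 309 hits 23.
Indeed 309 ≡ 5 (mod 76) and 309 ≡ 23 (mod 26).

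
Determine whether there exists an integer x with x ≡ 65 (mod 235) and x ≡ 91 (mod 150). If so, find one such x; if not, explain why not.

gcd(235, 150) = 5. If x ≡ 65 (mod 235) and x ≡ 91 (mod 150), then x ≡ 65 (mod 5) and x ≡ 91 (mod 5).
These are incompatible: 65 − 91 = -26 is not divisible by 5.
Hence the system has no solution.

There is no such integer.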